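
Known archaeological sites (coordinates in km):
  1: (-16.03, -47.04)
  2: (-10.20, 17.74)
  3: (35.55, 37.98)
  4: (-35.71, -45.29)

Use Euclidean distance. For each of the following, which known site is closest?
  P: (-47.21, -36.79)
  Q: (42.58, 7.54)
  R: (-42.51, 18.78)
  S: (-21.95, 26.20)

P→4; Q→3; R→2; S→2

P at (-47.21, -36.79):
  1: 32.82 km
  2: 65.90 km
  3: 111.53 km
  4: 14.30 km
  → nearest: 4 (14.30 km)
Q at (42.58, 7.54):
  1: 80.09 km
  2: 53.76 km
  3: 31.24 km
  4: 94.45 km
  → nearest: 3 (31.24 km)
R at (-42.51, 18.78):
  1: 70.95 km
  2: 32.33 km
  3: 80.39 km
  4: 64.43 km
  → nearest: 2 (32.33 km)
S at (-21.95, 26.20):
  1: 73.48 km
  2: 14.48 km
  3: 58.69 km
  4: 72.80 km
  → nearest: 2 (14.48 km)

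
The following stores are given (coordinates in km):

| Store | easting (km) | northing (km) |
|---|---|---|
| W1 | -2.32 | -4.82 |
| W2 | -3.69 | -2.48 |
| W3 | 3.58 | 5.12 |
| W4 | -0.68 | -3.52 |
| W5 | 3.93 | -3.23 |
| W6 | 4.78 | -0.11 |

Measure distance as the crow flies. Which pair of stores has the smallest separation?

W1 and W4

Pairwise distances:
W1–W4: √((1.64)² + (1.30)²) = √(2.6896 + 1.6900) = 2.09 km
W1–W2: √((-1.37)² + (2.34)²) = √(1.8769 + 5.4756) = 2.71 km
W2–W4: √((3.01)² + (-1.04)²) = √(9.0601 + 1.0816) = 3.18 km
W5–W6: √((0.85)² + (3.12)²) = √(0.7225 + 9.7344) = 3.23 km
W4–W5: √((4.61)² + (0.29)²) = √(21.2521 + 0.0841) = 4.62 km
W3–W6: √((1.20)² + (-5.23)²) = √(1.4400 + 27.3529) = 5.37 km
W4–W6: √((5.46)² + (3.41)²) = √(29.8116 + 11.6281) = 6.44 km
W1–W5: √((6.25)² + (1.59)²) = √(39.0625 + 2.5281) = 6.45 km
W2–W5: √((7.62)² + (-0.75)²) = √(58.0644 + 0.5625) = 7.66 km
W3–W5: √((0.35)² + (-8.35)²) = √(0.1225 + 69.7225) = 8.36 km
W1–W6: √((7.10)² + (4.71)²) = √(50.4100 + 22.1841) = 8.52 km
W2–W6: √((8.47)² + (2.37)²) = √(71.7409 + 5.6169) = 8.80 km
W3–W4: √((-4.26)² + (-8.64)²) = √(18.1476 + 74.6496) = 9.63 km
W2–W3: √((7.27)² + (7.60)²) = √(52.8529 + 57.7600) = 10.52 km
W1–W3: √((5.90)² + (9.94)²) = √(34.8100 + 98.8036) = 11.56 km
Closest pair: W1–W4 at 2.09 km.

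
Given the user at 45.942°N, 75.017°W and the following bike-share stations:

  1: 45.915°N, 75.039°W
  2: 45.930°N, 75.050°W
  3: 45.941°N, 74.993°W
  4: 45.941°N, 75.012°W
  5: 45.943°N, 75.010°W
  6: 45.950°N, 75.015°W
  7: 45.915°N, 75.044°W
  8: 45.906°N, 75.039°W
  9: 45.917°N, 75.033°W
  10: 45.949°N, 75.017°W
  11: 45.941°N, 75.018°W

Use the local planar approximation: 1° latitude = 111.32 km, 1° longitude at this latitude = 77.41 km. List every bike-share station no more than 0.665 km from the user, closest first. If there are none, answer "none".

Distances from 45.942°N, 75.017°W:
1: √((-0.027·111.32)² + (-0.022·77.41)²) = √(9.03387 + 2.90028) = 3.455 km
2: √((-0.012·111.32)² + (-0.033·77.41)²) = √(1.78447 + 6.52562) = 2.883 km
3: √((-0.001·111.32)² + (0.024·77.41)²) = √(0.01239 + 3.45157) = 1.861 km
4: √((-0.001·111.32)² + (0.005·77.41)²) = √(0.01239 + 0.14981) = 0.403 km
5: √((0.001·111.32)² + (0.007·77.41)²) = √(0.01239 + 0.29362) = 0.553 km
6: √((0.008·111.32)² + (0.002·77.41)²) = √(0.79310 + 0.02397) = 0.904 km
7: √((-0.027·111.32)² + (-0.027·77.41)²) = √(9.03387 + 4.36839) = 3.661 km
8: √((-0.036·111.32)² + (-0.022·77.41)²) = √(16.06022 + 2.90028) = 4.354 km
9: √((-0.025·111.32)² + (-0.016·77.41)²) = √(7.74509 + 1.53403) = 3.046 km
10: √((0.007·111.32)² + (0.000·77.41)²) = √(0.60721 + 0.00000) = 0.779 km
11: √((-0.001·111.32)² + (-0.001·77.41)²) = √(0.01239 + 0.00599) = 0.136 km
Threshold 0.665 km: 11 (0.136 km), 4 (0.403 km), 5 (0.553 km) are within range.

11, 4, 5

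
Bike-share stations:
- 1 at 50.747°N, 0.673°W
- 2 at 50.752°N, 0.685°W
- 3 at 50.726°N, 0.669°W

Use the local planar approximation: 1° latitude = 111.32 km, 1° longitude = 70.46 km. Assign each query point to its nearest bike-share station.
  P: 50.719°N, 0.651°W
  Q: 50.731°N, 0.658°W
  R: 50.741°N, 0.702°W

P at 50.719°N, 0.651°W:
  1: 3.481 km
  2: 4.386 km
  3: 1.489 km
  → nearest: 3 (1.489 km)
Q at 50.731°N, 0.658°W:
  1: 2.071 km
  2: 3.014 km
  3: 0.954 km
  → nearest: 3 (0.954 km)
R at 50.741°N, 0.702°W:
  1: 2.150 km
  2: 1.713 km
  3: 2.863 km
  → nearest: 2 (1.713 km)

P→3; Q→3; R→2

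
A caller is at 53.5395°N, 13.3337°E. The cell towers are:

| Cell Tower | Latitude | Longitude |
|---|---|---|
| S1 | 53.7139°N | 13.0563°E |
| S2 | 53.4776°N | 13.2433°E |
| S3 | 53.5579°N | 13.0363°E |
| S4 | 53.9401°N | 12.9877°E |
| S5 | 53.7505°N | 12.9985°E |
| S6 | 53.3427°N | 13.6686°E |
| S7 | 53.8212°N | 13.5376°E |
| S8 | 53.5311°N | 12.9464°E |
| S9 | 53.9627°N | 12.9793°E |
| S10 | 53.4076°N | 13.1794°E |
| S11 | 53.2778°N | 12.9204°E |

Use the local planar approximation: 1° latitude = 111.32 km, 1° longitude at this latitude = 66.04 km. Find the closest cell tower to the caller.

Distances from 53.5395°N, 13.3337°E:
S1: √((0.1744·111.32)² + (-0.2774·66.04)²) = √(376.911472 + 335.603934) = 26.6930 km
S2: √((-0.0619·111.32)² + (-0.0904·66.04)²) = √(47.481857 + 35.641091) = 9.1172 km
S3: √((0.0184·111.32)² + (-0.2974·66.04)²) = √(4.195484 + 385.741227) = 19.7468 km
S4: √((0.4006·111.32)² + (-0.3460·66.04)²) = √(1988.695474 + 522.115188) = 50.1080 km
S5: √((0.2110·111.32)² + (-0.3352·66.04)²) = √(551.710572 + 490.029414) = 32.2760 km
S6: √((-0.1968·111.32)² + (0.3349·66.04)²) = √(479.950649 + 489.152665) = 31.1304 km
S7: √((0.2817·111.32)² + (0.2039·66.04)²) = √(983.377097 + 181.321198) = 34.1277 km
S8: √((-0.0084·111.32)² + (-0.3873·66.04)²) = √(0.874390 + 654.197866) = 25.5944 km
S9: √((0.4232·111.32)² + (-0.3544·66.04)²) = √(2219.410894 + 547.774178) = 52.6040 km
S10: √((-0.1319·111.32)² + (-0.1543·66.04)²) = √(215.593661 + 103.835529) = 17.8726 km
S11: √((-0.2617·111.32)² + (-0.4133·66.04)²) = √(848.699293 + 744.980559) = 39.9209 km
Minimum: S2 at 9.1172 km.

S2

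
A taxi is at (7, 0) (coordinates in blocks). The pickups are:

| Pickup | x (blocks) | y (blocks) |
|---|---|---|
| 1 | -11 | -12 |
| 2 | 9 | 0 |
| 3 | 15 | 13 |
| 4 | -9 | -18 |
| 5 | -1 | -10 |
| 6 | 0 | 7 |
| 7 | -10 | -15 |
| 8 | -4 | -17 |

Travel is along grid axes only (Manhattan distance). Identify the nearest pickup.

2

Distances from (7, 0):
1: |-18| + |-12| = 18 + 12 = 30 blocks
2: |2| + |0| = 2 + 0 = 2 blocks
3: |8| + |13| = 8 + 13 = 21 blocks
4: |-16| + |-18| = 16 + 18 = 34 blocks
5: |-8| + |-10| = 8 + 10 = 18 blocks
6: |-7| + |7| = 7 + 7 = 14 blocks
7: |-17| + |-15| = 17 + 15 = 32 blocks
8: |-11| + |-17| = 11 + 17 = 28 blocks
Minimum: 2 at 2 blocks.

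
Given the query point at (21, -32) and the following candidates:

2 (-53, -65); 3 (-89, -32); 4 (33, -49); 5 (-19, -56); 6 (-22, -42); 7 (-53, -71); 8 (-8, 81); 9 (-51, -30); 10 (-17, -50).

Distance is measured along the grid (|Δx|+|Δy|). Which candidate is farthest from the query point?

8

Distances from (21, -32):
2: |-74| + |-33| = 74 + 33 = 107
3: |-110| + |0| = 110 + 0 = 110
4: |12| + |-17| = 12 + 17 = 29
5: |-40| + |-24| = 40 + 24 = 64
6: |-43| + |-10| = 43 + 10 = 53
7: |-74| + |-39| = 74 + 39 = 113
8: |-29| + |113| = 29 + 113 = 142
9: |-72| + |2| = 72 + 2 = 74
10: |-38| + |-18| = 38 + 18 = 56
Maximum: 8 at 142.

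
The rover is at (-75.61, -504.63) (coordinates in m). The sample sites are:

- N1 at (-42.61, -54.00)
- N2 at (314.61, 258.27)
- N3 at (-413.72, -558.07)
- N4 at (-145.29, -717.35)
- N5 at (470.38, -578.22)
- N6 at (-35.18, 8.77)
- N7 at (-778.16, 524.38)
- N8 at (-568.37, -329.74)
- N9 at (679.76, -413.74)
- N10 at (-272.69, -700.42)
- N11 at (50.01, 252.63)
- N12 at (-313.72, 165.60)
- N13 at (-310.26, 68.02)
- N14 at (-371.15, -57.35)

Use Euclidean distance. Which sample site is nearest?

N4

Distances from (-75.61, -504.63):
N1: √((33.00)² + (450.63)²) = √(1089.0000 + 203067.3969) = 451.84 m
N2: √((390.22)² + (762.90)²) = √(152271.6484 + 582016.4100) = 856.91 m
N3: √((-338.11)² + (-53.44)²) = √(114318.3721 + 2855.8336) = 342.31 m
N4: √((-69.68)² + (-212.72)²) = √(4855.3024 + 45249.7984) = 223.84 m
N5: √((545.99)² + (-73.59)²) = √(298105.0801 + 5415.4881) = 550.93 m
N6: √((40.43)² + (513.40)²) = √(1634.5849 + 263579.5600) = 514.99 m
N7: √((-702.55)² + (1029.01)²) = √(493576.5025 + 1058861.5801) = 1245.97 m
N8: √((-492.76)² + (174.89)²) = √(242812.4176 + 30586.5121) = 522.88 m
N9: √((755.37)² + (90.89)²) = √(570583.8369 + 8260.9921) = 760.82 m
N10: √((-197.08)² + (-195.79)²) = √(38840.5264 + 38333.7241) = 277.80 m
N11: √((125.62)² + (757.26)²) = √(15780.3844 + 573442.7076) = 767.61 m
N12: √((-238.11)² + (670.23)²) = √(56696.3721 + 449208.2529) = 711.27 m
N13: √((-234.65)² + (572.65)²) = √(55060.6225 + 327928.0225) = 618.86 m
N14: √((-295.54)² + (447.28)²) = √(87343.8916 + 200059.3984) = 536.10 m
Minimum: N4 at 223.84 m.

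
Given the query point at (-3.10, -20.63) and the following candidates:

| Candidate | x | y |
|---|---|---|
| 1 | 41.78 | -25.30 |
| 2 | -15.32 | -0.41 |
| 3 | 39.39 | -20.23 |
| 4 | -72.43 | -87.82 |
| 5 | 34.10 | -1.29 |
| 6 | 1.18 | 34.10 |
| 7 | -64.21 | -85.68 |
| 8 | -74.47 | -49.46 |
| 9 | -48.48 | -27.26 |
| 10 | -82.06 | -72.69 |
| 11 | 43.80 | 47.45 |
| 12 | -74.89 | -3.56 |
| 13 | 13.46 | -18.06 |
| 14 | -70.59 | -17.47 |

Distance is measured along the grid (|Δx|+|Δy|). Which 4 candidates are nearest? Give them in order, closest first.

Distances from (-3.10, -20.63):
1: |44.88| + |-4.67| = 44.88 + 4.67 = 49.55
2: |-12.22| + |20.22| = 12.22 + 20.22 = 32.44
3: |42.49| + |0.40| = 42.49 + 0.40 = 42.89
4: |-69.33| + |-67.19| = 69.33 + 67.19 = 136.52
5: |37.20| + |19.34| = 37.20 + 19.34 = 56.54
6: |4.28| + |54.73| = 4.28 + 54.73 = 59.01
7: |-61.11| + |-65.05| = 61.11 + 65.05 = 126.16
8: |-71.37| + |-28.83| = 71.37 + 28.83 = 100.20
9: |-45.38| + |-6.63| = 45.38 + 6.63 = 52.01
10: |-78.96| + |-52.06| = 78.96 + 52.06 = 131.02
11: |46.90| + |68.08| = 46.90 + 68.08 = 114.98
12: |-71.79| + |17.07| = 71.79 + 17.07 = 88.86
13: |16.56| + |2.57| = 16.56 + 2.57 = 19.13
14: |-67.49| + |3.16| = 67.49 + 3.16 = 70.65
Sorted: 13 (19.13) < 2 (32.44) < 3 (42.89) < 1 (49.55) < 9 (52.01) < 5 (56.54) < …

13, 2, 3, 1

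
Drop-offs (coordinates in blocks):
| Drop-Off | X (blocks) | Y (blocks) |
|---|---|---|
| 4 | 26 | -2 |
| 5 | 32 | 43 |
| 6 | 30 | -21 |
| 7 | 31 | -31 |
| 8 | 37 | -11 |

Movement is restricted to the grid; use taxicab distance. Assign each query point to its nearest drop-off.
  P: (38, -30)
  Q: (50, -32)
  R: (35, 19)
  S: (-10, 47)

P→7; Q→7; R→5; S→5

P at (38, -30):
  4: |-12| + |28| = 12 + 28 = 40 blocks
  5: |-6| + |73| = 6 + 73 = 79 blocks
  6: |-8| + |9| = 8 + 9 = 17 blocks
  7: |-7| + |-1| = 7 + 1 = 8 blocks
  8: |-1| + |19| = 1 + 19 = 20 blocks
  → nearest: 7 (8 blocks)
Q at (50, -32):
  4: |-24| + |30| = 24 + 30 = 54 blocks
  5: |-18| + |75| = 18 + 75 = 93 blocks
  6: |-20| + |11| = 20 + 11 = 31 blocks
  7: |-19| + |1| = 19 + 1 = 20 blocks
  8: |-13| + |21| = 13 + 21 = 34 blocks
  → nearest: 7 (20 blocks)
R at (35, 19):
  4: |-9| + |-21| = 9 + 21 = 30 blocks
  5: |-3| + |24| = 3 + 24 = 27 blocks
  6: |-5| + |-40| = 5 + 40 = 45 blocks
  7: |-4| + |-50| = 4 + 50 = 54 blocks
  8: |2| + |-30| = 2 + 30 = 32 blocks
  → nearest: 5 (27 blocks)
S at (-10, 47):
  4: |36| + |-49| = 36 + 49 = 85 blocks
  5: |42| + |-4| = 42 + 4 = 46 blocks
  6: |40| + |-68| = 40 + 68 = 108 blocks
  7: |41| + |-78| = 41 + 78 = 119 blocks
  8: |47| + |-58| = 47 + 58 = 105 blocks
  → nearest: 5 (46 blocks)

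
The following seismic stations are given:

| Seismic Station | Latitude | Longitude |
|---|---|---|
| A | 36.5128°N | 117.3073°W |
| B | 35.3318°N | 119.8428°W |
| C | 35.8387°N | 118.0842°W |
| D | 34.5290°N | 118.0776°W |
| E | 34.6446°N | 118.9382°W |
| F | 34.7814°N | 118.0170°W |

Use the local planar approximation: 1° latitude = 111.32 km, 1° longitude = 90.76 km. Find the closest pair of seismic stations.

D and F

Pairwise distances:
A–B: 265.0287 km
A–C: 102.9708 km
A–D: 231.6389 km
A–E: 255.2661 km
A–F: 203.2177 km
B–C: 169.2916 km
B–D: 183.4494 km
B–E: 112.2175 km
B–F: 176.6741 km
C–D: 145.7970 km
C–E: 153.8743 km
C–F: 117.8566 km
D–E: 79.1610 km
D–F: 28.6304 km
E–F: 84.9837 km
Closest pair: D–F at 28.6304 km.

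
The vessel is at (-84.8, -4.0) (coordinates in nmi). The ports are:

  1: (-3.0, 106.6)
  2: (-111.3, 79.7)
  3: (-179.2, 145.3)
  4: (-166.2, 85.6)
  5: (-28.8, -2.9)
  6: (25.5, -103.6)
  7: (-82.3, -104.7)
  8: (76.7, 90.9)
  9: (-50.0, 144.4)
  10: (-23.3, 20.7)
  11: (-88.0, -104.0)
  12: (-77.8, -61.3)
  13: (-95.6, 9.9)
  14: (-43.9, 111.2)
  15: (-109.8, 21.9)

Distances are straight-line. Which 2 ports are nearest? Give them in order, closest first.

Distances from (-84.8, -4.0):
1: √((81.8)² + (110.6)²) = √(6691.240 + 12232.360) = 137.6 nmi
2: √((-26.5)² + (83.7)²) = √(702.250 + 7005.690) = 87.8 nmi
3: √((-94.4)² + (149.3)²) = √(8911.360 + 22290.490) = 176.6 nmi
4: √((-81.4)² + (89.6)²) = √(6625.960 + 8028.160) = 121.1 nmi
5: √((56.0)² + (1.1)²) = √(3136.000 + 1.210) = 56.0 nmi
6: √((110.3)² + (-99.6)²) = √(12166.090 + 9920.160) = 148.6 nmi
7: √((2.5)² + (-100.7)²) = √(6.250 + 10140.490) = 100.7 nmi
8: √((161.5)² + (94.9)²) = √(26082.250 + 9006.010) = 187.3 nmi
9: √((34.8)² + (148.4)²) = √(1211.040 + 22022.560) = 152.4 nmi
10: √((61.5)² + (24.7)²) = √(3782.250 + 610.090) = 66.3 nmi
11: √((-3.2)² + (-100.0)²) = √(10.240 + 10000.000) = 100.1 nmi
12: √((7.0)² + (-57.3)²) = √(49.000 + 3283.290) = 57.7 nmi
13: √((-10.8)² + (13.9)²) = √(116.640 + 193.210) = 17.6 nmi
14: √((40.9)² + (115.2)²) = √(1672.810 + 13271.040) = 122.2 nmi
15: √((-25.0)² + (25.9)²) = √(625.000 + 670.810) = 36.0 nmi
Sorted: 13 (17.6 nmi) < 15 (36.0 nmi) < 5 (56.0 nmi) < 12 (57.7 nmi) < …

13, 15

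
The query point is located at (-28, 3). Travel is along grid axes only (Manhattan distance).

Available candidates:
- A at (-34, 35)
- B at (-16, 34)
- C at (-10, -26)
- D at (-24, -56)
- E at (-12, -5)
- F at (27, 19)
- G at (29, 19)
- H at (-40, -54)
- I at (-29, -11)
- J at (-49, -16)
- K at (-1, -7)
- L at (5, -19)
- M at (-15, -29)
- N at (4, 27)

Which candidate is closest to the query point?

I

Distances from (-28, 3):
A: 38
B: 43
C: 47
D: 63
E: 24
F: 71
G: 73
H: 69
I: 15
J: 40
K: 37
L: 55
M: 45
N: 56
Minimum: I at 15.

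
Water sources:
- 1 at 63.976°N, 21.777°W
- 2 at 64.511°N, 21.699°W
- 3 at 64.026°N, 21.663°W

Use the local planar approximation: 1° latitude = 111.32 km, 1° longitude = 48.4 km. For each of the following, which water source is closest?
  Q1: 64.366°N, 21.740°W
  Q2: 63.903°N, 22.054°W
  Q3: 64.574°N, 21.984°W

Q1→2; Q2→1; Q3→2

Q1 at 64.366°N, 21.740°W:
  1: 43.452 km
  2: 16.263 km
  3: 38.032 km
  → nearest: 2 (16.263 km)
Q2 at 63.903°N, 22.054°W:
  1: 15.677 km
  2: 69.829 km
  3: 23.358 km
  → nearest: 1 (15.677 km)
Q3 at 64.574°N, 21.984°W:
  1: 67.319 km
  2: 15.474 km
  3: 62.951 km
  → nearest: 2 (15.474 km)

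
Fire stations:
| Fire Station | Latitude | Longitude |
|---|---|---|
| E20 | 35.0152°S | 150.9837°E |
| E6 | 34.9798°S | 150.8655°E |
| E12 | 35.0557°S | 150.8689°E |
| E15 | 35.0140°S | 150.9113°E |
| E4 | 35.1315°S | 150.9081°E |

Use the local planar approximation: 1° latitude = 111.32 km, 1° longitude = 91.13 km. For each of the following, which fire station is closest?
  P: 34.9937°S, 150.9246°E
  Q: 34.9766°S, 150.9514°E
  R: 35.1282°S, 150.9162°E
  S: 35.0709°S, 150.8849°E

P at 34.9937°S, 150.9246°E:
  E20: √((-0.0215·111.32)² + (0.0591·91.13)²) = √(5.728268 + 29.006659) = 5.8936 km
  E6: √((0.0139·111.32)² + (-0.0591·91.13)²) = √(2.394286 + 29.006659) = 5.6037 km
  E12: √((-0.0620·111.32)² + (-0.0557·91.13)²) = √(47.635395 + 25.765177) = 8.5674 km
  E15: √((-0.0203·111.32)² + (-0.0133·91.13)²) = √(5.106678 + 1.469014) = 2.5643 km
  E4: √((-0.1378·111.32)² + (-0.0165·91.13)²) = √(235.312409 + 2.260948) = 15.4134 km
  → nearest: E15 (2.5643 km)
Q at 34.9766°S, 150.9514°E:
  E20: √((-0.0386·111.32)² + (0.0323·91.13)²) = √(18.463796 + 8.664186) = 5.2085 km
  E6: √((-0.0032·111.32)² + (-0.0859·91.13)²) = √(0.126896 + 61.278633) = 7.8362 km
  E12: √((-0.0791·111.32)² + (-0.0825·91.13)²) = √(77.535280 + 56.523707) = 11.5784 km
  E15: √((-0.0374·111.32)² + (-0.0401·91.13)²) = √(17.333633 + 13.354004) = 5.5396 km
  E4: √((-0.1549·111.32)² + (-0.0433·91.13)²) = √(297.337189 + 15.570356) = 17.6892 km
  → nearest: E20 (5.2085 km)
R at 35.1282°S, 150.9162°E:
  E20: √((0.1130·111.32)² + (0.0675·91.13)²) = √(158.235266 + 37.838184) = 14.0026 km
  E6: √((0.1484·111.32)² + (-0.0507·91.13)²) = √(272.906700 + 21.347089) = 17.1538 km
  E12: √((0.0725·111.32)² + (-0.0473·91.13)²) = √(65.136198 + 18.579971) = 9.1497 km
  E15: √((0.1142·111.32)² + (-0.0049·91.13)²) = √(161.613860 + 0.199395) = 12.7206 km
  E4: √((-0.0033·111.32)² + (-0.0081·91.13)²) = √(0.134950 + 0.544870) = 0.8245 km
  → nearest: E4 (0.8245 km)
S at 35.0709°S, 150.8849°E:
  E20: √((0.0557·111.32)² + (0.0988·91.13)²) = √(38.446498 + 81.065605) = 10.9322 km
  E6: √((0.0911·111.32)² + (-0.0194·91.13)²) = √(102.844992 + 3.125548) = 10.2942 km
  E12: √((0.0152·111.32)² + (-0.0160·91.13)²) = √(2.863081 + 2.125997) = 2.2336 km
  E15: √((0.0569·111.32)² + (0.0264·91.13)²) = √(40.120924 + 5.788028) = 6.7756 km
  E4: √((-0.0606·111.32)² + (0.0232·91.13)²) = √(45.508408 + 4.469909) = 7.0695 km
  → nearest: E12 (2.2336 km)

P→E15; Q→E20; R→E4; S→E12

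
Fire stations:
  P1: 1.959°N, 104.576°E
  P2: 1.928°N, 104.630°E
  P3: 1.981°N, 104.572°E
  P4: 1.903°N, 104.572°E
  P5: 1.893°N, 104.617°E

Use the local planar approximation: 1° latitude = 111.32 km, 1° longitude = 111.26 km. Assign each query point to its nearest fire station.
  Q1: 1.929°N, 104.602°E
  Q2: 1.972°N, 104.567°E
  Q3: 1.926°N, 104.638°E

Q1→P2; Q2→P3; Q3→P2

Q1 at 1.929°N, 104.602°E:
  P1: √((0.030·111.32)² + (-0.026·111.26)²) = √(11.152928 + 8.368060) = 4.4183 km
  P2: √((-0.001·111.32)² + (0.028·111.26)²) = √(0.012392 + 9.704969) = 3.1173 km
  P3: √((0.052·111.32)² + (-0.030·111.26)²) = √(33.508353 + 11.140909) = 6.6820 km
  P4: √((-0.026·111.32)² + (-0.030·111.26)²) = √(8.377088 + 11.140909) = 4.4179 km
  P5: √((-0.036·111.32)² + (0.015·111.26)²) = √(16.060217 + 2.785227) = 4.3411 km
  → nearest: P2 (3.1173 km)
Q2 at 1.972°N, 104.567°E:
  P1: √((-0.013·111.32)² + (0.009·111.26)²) = √(2.094272 + 1.002682) = 1.7598 km
  P2: √((-0.044·111.32)² + (0.063·111.26)²) = √(23.991188 + 49.131408) = 8.5512 km
  P3: √((0.009·111.32)² + (0.005·111.26)²) = √(1.003764 + 0.309470) = 1.1460 km
  P4: √((-0.069·111.32)² + (0.005·111.26)²) = √(58.998990 + 0.309470) = 7.7012 km
  P5: √((-0.079·111.32)² + (0.050·111.26)²) = √(77.339361 + 30.946969) = 10.4061 km
  → nearest: P3 (1.1460 km)
Q3 at 1.926°N, 104.638°E:
  P1: √((0.033·111.32)² + (-0.062·111.26)²) = √(13.495043 + 47.584060) = 7.8153 km
  P2: √((0.002·111.32)² + (-0.008·111.26)²) = √(0.049569 + 0.792242) = 0.9175 km
  P3: √((0.055·111.32)² + (-0.066·111.26)²) = √(37.486231 + 53.921999) = 9.5608 km
  P4: √((-0.023·111.32)² + (-0.066·111.26)²) = √(6.555443 + 53.921999) = 7.7767 km
  P5: √((-0.033·111.32)² + (-0.021·111.26)²) = √(13.495043 + 5.459045) = 4.3536 km
  → nearest: P2 (0.9175 km)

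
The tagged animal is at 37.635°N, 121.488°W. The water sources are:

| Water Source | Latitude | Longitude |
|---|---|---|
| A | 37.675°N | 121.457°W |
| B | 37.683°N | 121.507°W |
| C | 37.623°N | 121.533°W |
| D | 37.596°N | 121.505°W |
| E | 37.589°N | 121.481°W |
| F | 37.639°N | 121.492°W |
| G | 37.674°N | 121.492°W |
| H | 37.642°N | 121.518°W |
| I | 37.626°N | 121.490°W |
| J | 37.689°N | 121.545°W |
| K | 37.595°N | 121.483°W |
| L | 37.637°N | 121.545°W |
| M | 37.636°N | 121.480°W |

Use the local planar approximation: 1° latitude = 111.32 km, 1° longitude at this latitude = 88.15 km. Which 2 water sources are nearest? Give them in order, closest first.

Distances from 37.635°N, 121.488°W:
A: 5.224 km
B: 5.600 km
C: 4.186 km
D: 4.593 km
E: 5.158 km
F: 0.568 km
G: 4.356 km
H: 2.757 km
I: 1.017 km
J: 7.835 km
K: 4.475 km
L: 5.029 km
M: 0.714 km
Sorted: F (0.568 km) < M (0.714 km) < I (1.017 km) < H (2.757 km) < …

F, M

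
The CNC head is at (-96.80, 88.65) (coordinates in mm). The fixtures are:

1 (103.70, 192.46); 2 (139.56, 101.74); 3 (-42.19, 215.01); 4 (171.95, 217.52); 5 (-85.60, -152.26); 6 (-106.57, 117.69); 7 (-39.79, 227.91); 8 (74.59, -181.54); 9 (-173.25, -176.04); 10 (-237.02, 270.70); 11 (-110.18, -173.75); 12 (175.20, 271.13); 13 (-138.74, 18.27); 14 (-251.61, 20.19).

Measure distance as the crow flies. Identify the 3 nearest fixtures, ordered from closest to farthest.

Distances from (-96.80, 88.65):
1: √((200.50)² + (103.81)²) = √(40200.2500 + 10776.5161) = 225.78 mm
2: √((236.36)² + (13.09)²) = √(55866.0496 + 171.3481) = 236.72 mm
3: √((54.61)² + (126.36)²) = √(2982.2521 + 15966.8496) = 137.66 mm
4: √((268.75)² + (128.87)²) = √(72226.5625 + 16607.4769) = 298.05 mm
5: √((11.20)² + (-240.91)²) = √(125.4400 + 58037.6281) = 241.17 mm
6: √((-9.77)² + (29.04)²) = √(95.4529 + 843.3216) = 30.64 mm
7: √((57.01)² + (139.26)²) = √(3250.1401 + 19393.3476) = 150.48 mm
8: √((171.39)² + (-270.19)²) = √(29374.5321 + 73002.6361) = 319.96 mm
9: √((-76.45)² + (-264.69)²) = √(5844.6025 + 70060.7961) = 275.51 mm
10: √((-140.22)² + (182.05)²) = √(19661.6484 + 33142.2025) = 229.79 mm
11: √((-13.38)² + (-262.40)²) = √(179.0244 + 68853.7600) = 262.74 mm
12: √((272.00)² + (182.48)²) = √(73984.0000 + 33298.9504) = 327.54 mm
13: √((-41.94)² + (-70.38)²) = √(1758.9636 + 4953.3444) = 81.93 mm
14: √((-154.81)² + (-68.46)²) = √(23966.1361 + 4686.7716) = 169.27 mm
Sorted: 6 (30.64 mm) < 13 (81.93 mm) < 3 (137.66 mm) < 7 (150.48 mm) < 14 (169.27 mm) < …

6, 13, 3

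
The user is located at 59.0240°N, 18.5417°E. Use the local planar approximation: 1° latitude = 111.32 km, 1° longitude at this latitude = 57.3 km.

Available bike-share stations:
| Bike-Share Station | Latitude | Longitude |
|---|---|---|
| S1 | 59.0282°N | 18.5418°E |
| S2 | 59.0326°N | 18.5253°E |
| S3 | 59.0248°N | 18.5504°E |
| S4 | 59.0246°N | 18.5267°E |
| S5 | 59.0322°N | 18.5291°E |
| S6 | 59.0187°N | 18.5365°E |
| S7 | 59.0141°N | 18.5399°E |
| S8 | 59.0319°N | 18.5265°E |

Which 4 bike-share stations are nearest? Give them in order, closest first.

Distances from 59.0240°N, 18.5417°E:
S1: 0.4676 km
S2: 1.3415 km
S3: 0.5064 km
S4: 0.8621 km
S5: 1.1638 km
S6: 0.6610 km
S7: 1.1069 km
S8: 1.2377 km
Sorted: S1 (0.4676 km) < S3 (0.5064 km) < S6 (0.6610 km) < S4 (0.8621 km) < S7 (1.1069 km) < S5 (1.1638 km) < …

S1, S3, S6, S4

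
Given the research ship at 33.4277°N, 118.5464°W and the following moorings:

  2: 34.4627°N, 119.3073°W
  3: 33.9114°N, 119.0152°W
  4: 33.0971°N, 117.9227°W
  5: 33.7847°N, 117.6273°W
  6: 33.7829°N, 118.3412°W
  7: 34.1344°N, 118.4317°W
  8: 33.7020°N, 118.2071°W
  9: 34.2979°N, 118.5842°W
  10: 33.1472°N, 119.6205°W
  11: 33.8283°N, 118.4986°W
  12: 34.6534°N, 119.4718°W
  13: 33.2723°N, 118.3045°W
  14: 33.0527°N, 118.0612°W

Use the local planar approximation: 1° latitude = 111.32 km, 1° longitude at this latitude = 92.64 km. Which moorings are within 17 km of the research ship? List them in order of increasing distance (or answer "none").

Distances from 33.4277°N, 118.5464°W:
2: √((1.0350·111.32)² + (-0.7609·92.64)²) = √(13274.772742 + 4968.808521) = 135.0688 km
3: √((0.4837·111.32)² + (-0.4688·92.64)²) = √(2899.336147 + 1886.132936) = 69.1771 km
4: √((-0.3306·111.32)² + (0.6237·92.64)²) = √(1354.416057 + 3338.478478) = 68.5047 km
5: √((0.3570·111.32)² + (0.9191·92.64)²) = √(1579.366157 + 7249.743228) = 93.9633 km
6: √((0.3552·111.32)² + (0.2052·92.64)²) = √(1563.479926 + 361.369759) = 43.8731 km
7: √((0.7067·111.32)² + (0.1147·92.64)²) = √(6188.944355 + 112.907796) = 79.3842 km
8: √((0.2743·111.32)² + (0.3393·92.64)²) = √(932.390866 + 988.017898) = 43.8225 km
9: √((0.8702·111.32)² + (-0.0378·92.64)²) = √(9383.925544 + 12.262547) = 96.9339 km
10: √((-0.2805·111.32)² + (-1.0741·92.64)²) = √(975.016862 + 9901.170197) = 104.2890 km
11: √((0.4006·111.32)² + (0.0478·92.64)²) = √(1988.695474 + 19.608884) = 44.8141 km
12: √((1.2257·111.32)² + (-0.9254·92.64)²) = √(18617.217285 + 7349.471043) = 161.1418 km
13: √((-0.1554·111.32)² + (0.2419·92.64)²) = √(299.259830 + 502.190889) = 28.3099 km
14: √((-0.3750·111.32)² + (0.4852·92.64)²) = √(1742.645025 + 2020.406128) = 61.3437 km
Threshold 17 km: none within range.

none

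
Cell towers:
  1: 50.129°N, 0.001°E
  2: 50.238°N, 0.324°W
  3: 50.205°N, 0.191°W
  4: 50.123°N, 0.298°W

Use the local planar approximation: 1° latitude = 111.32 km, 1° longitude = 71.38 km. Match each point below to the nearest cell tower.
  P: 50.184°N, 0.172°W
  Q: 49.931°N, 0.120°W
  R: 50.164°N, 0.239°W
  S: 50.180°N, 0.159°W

P→3; Q→1; R→3; S→3

P at 50.184°N, 0.172°W:
  1: √((-0.055·111.32)² + (0.173·71.38)²) = √(37.48623 + 152.49138) = 13.783 km
  2: √((0.054·111.32)² + (-0.152·71.38)²) = √(36.13549 + 117.71729) = 12.404 km
  3: √((0.021·111.32)² + (-0.019·71.38)²) = √(5.46493 + 1.83933) = 2.703 km
  4: √((-0.061·111.32)² + (-0.126·71.38)²) = √(46.11116 + 80.88988) = 11.269 km
  → nearest: 3 (2.703 km)
Q at 49.931°N, 0.120°W:
  1: √((0.198·111.32)² + (0.121·71.38)²) = √(485.82155 + 74.59742) = 23.673 km
  2: √((0.307·111.32)² + (-0.204·71.38)²) = √(1167.94703 + 212.03786) = 37.148 km
  3: √((0.274·111.32)² + (-0.071·71.38)²) = √(930.35248 + 25.68442) = 30.920 km
  4: √((0.192·111.32)² + (-0.178·71.38)²) = √(456.82394 + 161.43329) = 24.865 km
  → nearest: 1 (23.673 km)
R at 50.164°N, 0.239°W:
  1: √((-0.035·111.32)² + (0.240·71.38)²) = √(15.18037 + 293.47801) = 17.569 km
  2: √((0.074·111.32)² + (-0.085·71.38)²) = √(67.85937 + 36.81213) = 10.231 km
  3: √((0.041·111.32)² + (0.048·71.38)²) = √(20.83119 + 11.73912) = 5.707 km
  4: √((-0.041·111.32)² + (-0.059·71.38)²) = √(20.83119 + 17.73606) = 6.210 km
  → nearest: 3 (5.707 km)
S at 50.180°N, 0.159°W:
  1: √((-0.051·111.32)² + (0.160·71.38)²) = √(32.23196 + 130.43467) = 12.754 km
  2: √((0.058·111.32)² + (-0.165·71.38)²) = √(41.68717 + 138.71422) = 13.431 km
  3: √((0.025·111.32)² + (-0.032·71.38)²) = √(7.74509 + 5.21739) = 3.600 km
  4: √((-0.057·111.32)² + (-0.139·71.38)²) = √(40.26207 + 98.44251) = 11.777 km
  → nearest: 3 (3.600 km)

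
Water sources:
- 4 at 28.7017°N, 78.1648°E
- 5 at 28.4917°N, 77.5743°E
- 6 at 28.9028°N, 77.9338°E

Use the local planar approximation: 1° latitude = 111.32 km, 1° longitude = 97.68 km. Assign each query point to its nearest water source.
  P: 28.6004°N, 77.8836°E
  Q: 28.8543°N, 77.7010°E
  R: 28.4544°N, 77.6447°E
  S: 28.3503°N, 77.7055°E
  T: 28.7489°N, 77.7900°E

P at 28.6004°N, 77.8836°E:
  4: √((0.1013·111.32)² + (0.2812·97.68)²) = √(127.164324 + 754.469929) = 29.6923 km
  5: √((-0.1087·111.32)² + (-0.3093·97.68)²) = √(146.421713 + 912.790564) = 32.5455 km
  6: √((0.3024·111.32)² + (0.0502·97.68)²) = √(1133.208880 + 24.044665) = 34.0184 km
  → nearest: 4 (29.6923 km)
Q at 28.8543°N, 77.7010°E:
  4: √((-0.1526·111.32)² + (0.4638·97.68)²) = √(288.572846 + 2052.450966) = 48.3841 km
  5: √((-0.3626·111.32)² + (-0.1267·97.68)²) = √(1629.303516 + 153.166762) = 42.2193 km
  6: √((0.0485·111.32)² + (0.2328·97.68)²) = √(29.149417 + 517.103234) = 23.3720 km
  → nearest: 6 (23.3720 km)
R at 28.4544°N, 77.6447°E:
  4: √((0.2473·111.32)² + (0.5201·97.68)²) = √(757.869846 + 2580.982200) = 57.7828 km
  5: √((0.0373·111.32)² + (-0.0704·97.68)²) = √(17.241064 + 47.288618) = 8.0330 km
  6: √((0.4484·111.32)² + (0.2891·97.68)²) = √(2491.595875 + 797.457387) = 57.3503 km
  → nearest: 5 (8.0330 km)
S at 28.3503°N, 77.7055°E:
  4: √((0.3514·111.32)² + (0.4593·97.68)²) = √(1530.206032 + 2012.816541) = 59.5233 km
  5: √((0.1414·111.32)² + (-0.1312·97.68)²) = √(247.767999 + 164.240013) = 20.2980 km
  6: √((0.5525·111.32)² + (0.2283·97.68)²) = √(3782.778918 + 497.305343) = 65.4224 km
  → nearest: 5 (20.2980 km)
T at 28.7489°N, 77.7900°E:
  4: √((-0.0472·111.32)² + (0.3748·97.68)²) = √(27.607711 + 1340.326074) = 36.9856 km
  5: √((-0.2572·111.32)² + (-0.2157·97.68)²) = √(819.763021 + 443.927033) = 35.5484 km
  6: √((0.1539·111.32)² + (0.1438·97.68)²) = √(293.510495 + 197.300903) = 22.1543 km
  → nearest: 6 (22.1543 km)

P→4; Q→6; R→5; S→5; T→6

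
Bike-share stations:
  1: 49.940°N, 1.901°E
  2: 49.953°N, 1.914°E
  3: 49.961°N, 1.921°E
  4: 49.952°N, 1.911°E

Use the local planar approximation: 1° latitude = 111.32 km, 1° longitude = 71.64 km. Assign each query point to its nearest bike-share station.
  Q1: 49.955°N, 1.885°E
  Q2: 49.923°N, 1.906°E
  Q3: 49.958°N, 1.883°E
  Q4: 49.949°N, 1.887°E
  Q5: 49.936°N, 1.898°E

Q1 at 49.955°N, 1.885°E:
  1: 2.025 km
  2: 2.089 km
  3: 2.664 km
  4: 1.892 km
  → nearest: 4 (1.892 km)
Q2 at 49.923°N, 1.906°E:
  1: 1.926 km
  2: 3.388 km
  3: 4.365 km
  4: 3.248 km
  → nearest: 1 (1.926 km)
Q3 at 49.958°N, 1.883°E:
  1: 2.383 km
  2: 2.290 km
  3: 2.743 km
  4: 2.114 km
  → nearest: 4 (2.114 km)
Q4 at 49.949°N, 1.887°E:
  1: 1.418 km
  2: 1.985 km
  3: 2.778 km
  4: 1.751 km
  → nearest: 1 (1.418 km)
Q5 at 49.936°N, 1.898°E:
  1: 0.494 km
  2: 2.213 km
  3: 3.234 km
  4: 2.010 km
  → nearest: 1 (0.494 km)

Q1→4; Q2→1; Q3→4; Q4→1; Q5→1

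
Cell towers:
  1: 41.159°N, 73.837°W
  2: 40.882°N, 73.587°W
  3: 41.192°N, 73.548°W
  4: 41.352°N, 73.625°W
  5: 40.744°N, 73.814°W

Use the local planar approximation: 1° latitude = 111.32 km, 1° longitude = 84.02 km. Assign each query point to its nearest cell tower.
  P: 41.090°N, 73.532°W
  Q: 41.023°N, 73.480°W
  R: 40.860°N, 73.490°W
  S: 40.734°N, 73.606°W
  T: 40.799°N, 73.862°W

P at 41.090°N, 73.532°W:
  1: 26.752 km
  2: 23.611 km
  3: 11.434 km
  4: 30.194 km
  5: 45.221 km
  → nearest: 3 (11.434 km)
Q at 41.023°N, 73.480°W:
  1: 33.599 km
  2: 18.088 km
  3: 19.661 km
  4: 38.597 km
  5: 41.858 km
  → nearest: 2 (18.088 km)
R at 40.860°N, 73.490°W:
  1: 44.248 km
  2: 8.510 km
  3: 37.278 km
  4: 55.932 km
  5: 30.130 km
  → nearest: 2 (8.510 km)
S at 40.734°N, 73.606°W:
  1: 51.137 km
  2: 16.553 km
  3: 51.217 km
  4: 68.814 km
  5: 17.512 km
  → nearest: 2 (16.553 km)
T at 40.799°N, 73.862°W:
  1: 40.130 km
  2: 24.884 km
  3: 51.088 km
  4: 64.700 km
  5: 7.332 km
  → nearest: 5 (7.332 km)

P→3; Q→2; R→2; S→2; T→5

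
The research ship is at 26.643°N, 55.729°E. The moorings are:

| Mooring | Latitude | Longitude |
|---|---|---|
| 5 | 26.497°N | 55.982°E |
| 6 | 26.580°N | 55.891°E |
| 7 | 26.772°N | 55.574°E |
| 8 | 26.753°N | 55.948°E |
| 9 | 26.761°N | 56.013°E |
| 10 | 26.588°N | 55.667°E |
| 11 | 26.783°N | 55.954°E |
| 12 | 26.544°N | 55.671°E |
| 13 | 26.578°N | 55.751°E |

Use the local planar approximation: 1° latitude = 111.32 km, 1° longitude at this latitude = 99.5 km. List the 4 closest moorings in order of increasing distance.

Distances from 26.643°N, 55.729°E:
5: √((-0.146·111.32)² + (0.253·99.5)²) = √(264.15091 + 633.70510) = 29.964 km
6: √((-0.063·111.32)² + (0.162·99.5)²) = √(49.18441 + 259.82216) = 17.579 km
7: √((0.129·111.32)² + (-0.155·99.5)²) = √(206.21764 + 237.85351) = 21.073 km
8: √((0.110·111.32)² + (0.219·99.5)²) = √(149.94492 + 474.82589) = 24.995 km
9: √((0.118·111.32)² + (0.284·99.5)²) = √(172.54819 + 798.51456) = 31.162 km
10: √((-0.055·111.32)² + (-0.062·99.5)²) = √(37.48623 + 38.05656) = 8.692 km
11: √((0.140·111.32)² + (0.225·99.5)²) = √(242.88599 + 501.20016) = 27.278 km
12: √((-0.099·111.32)² + (-0.058·99.5)²) = √(121.45539 + 33.30444) = 12.440 km
13: √((-0.065·111.32)² + (0.022·99.5)²) = √(52.35680 + 4.79172) = 7.560 km
Sorted: 13 (7.560 km) < 10 (8.692 km) < 12 (12.440 km) < 6 (17.579 km) < 7 (21.073 km) < 8 (24.995 km) < …

13, 10, 12, 6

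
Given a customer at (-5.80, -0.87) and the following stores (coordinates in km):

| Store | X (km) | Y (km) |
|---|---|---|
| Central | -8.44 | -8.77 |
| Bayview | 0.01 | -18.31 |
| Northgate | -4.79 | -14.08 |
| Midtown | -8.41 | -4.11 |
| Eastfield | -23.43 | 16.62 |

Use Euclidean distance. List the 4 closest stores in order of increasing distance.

Midtown, Central, Northgate, Bayview

Distances from (-5.80, -0.87):
Central: √((-2.64)² + (-7.90)²) = √(6.9696 + 62.4100) = 8.33 km
Bayview: √((5.81)² + (-17.44)²) = √(33.7561 + 304.1536) = 18.38 km
Northgate: √((1.01)² + (-13.21)²) = √(1.0201 + 174.5041) = 13.25 km
Midtown: √((-2.61)² + (-3.24)²) = √(6.8121 + 10.4976) = 4.16 km
Eastfield: √((-17.63)² + (17.49)²) = √(310.8169 + 305.9001) = 24.83 km
Sorted: Midtown (4.16 km) < Central (8.33 km) < Northgate (13.25 km) < Bayview (18.38 km) < Eastfield (24.83 km)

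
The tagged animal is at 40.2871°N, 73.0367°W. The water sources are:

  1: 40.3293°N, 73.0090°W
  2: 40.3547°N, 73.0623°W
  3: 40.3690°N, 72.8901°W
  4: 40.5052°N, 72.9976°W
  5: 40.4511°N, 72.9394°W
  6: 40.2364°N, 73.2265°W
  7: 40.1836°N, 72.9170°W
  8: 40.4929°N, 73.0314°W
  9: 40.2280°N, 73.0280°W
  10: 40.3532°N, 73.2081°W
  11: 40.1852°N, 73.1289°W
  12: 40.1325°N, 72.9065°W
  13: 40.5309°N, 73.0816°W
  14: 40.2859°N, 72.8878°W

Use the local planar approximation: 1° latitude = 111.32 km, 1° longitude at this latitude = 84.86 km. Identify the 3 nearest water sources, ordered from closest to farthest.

1, 9, 2

Distances from 40.2871°N, 73.0367°W:
1: 5.2530 km
2: 7.8325 km
3: 15.4236 km
4: 24.5046 km
5: 20.0368 km
6: 17.0667 km
7: 15.3599 km
8: 22.9141 km
9: 6.6203 km
10: 16.3003 km
11: 13.7801 km
12: 20.4515 km
13: 27.4060 km
14: 12.6364 km
Sorted: 1 (5.2530 km) < 9 (6.6203 km) < 2 (7.8325 km) < 14 (12.6364 km) < 11 (13.7801 km) < …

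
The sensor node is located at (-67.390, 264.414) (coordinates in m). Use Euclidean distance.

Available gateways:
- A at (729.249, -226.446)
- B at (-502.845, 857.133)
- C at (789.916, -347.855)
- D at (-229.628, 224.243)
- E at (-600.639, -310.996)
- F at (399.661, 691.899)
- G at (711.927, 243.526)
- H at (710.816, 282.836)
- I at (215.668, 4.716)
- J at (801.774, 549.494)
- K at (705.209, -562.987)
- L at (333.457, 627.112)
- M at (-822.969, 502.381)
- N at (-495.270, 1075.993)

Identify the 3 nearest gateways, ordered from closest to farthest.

Distances from (-67.390, 264.414):
A: √((796.639)² + (-490.860)²) = √(634633.69632 + 240943.53960) = 935.723 m
B: √((-435.455)² + (592.719)²) = √(189621.05703 + 351315.81296) = 735.484 m
C: √((857.306)² + (-612.269)²) = √(734973.57764 + 374873.32836) = 1053.493 m
D: √((-162.238)² + (-40.171)²) = √(26321.16864 + 1613.70924) = 167.137 m
E: √((-533.249)² + (-575.410)²) = √(284354.49600 + 331096.66810) = 784.507 m
F: √((467.051)² + (427.485)²) = √(218136.63660 + 182743.42523) = 633.151 m
G: √((779.317)² + (-20.888)²) = √(607334.98649 + 436.30854) = 779.597 m
H: √((778.206)² + (18.422)²) = √(605604.57844 + 339.37008) = 778.424 m
I: √((283.058)² + (-259.698)²) = √(80121.83136 + 67443.05120) = 384.142 m
J: √((869.164)² + (285.080)²) = √(755446.05890 + 81270.60640) = 914.722 m
K: √((772.599)² + (-827.401)²) = √(596909.21480 + 684592.41480) = 1132.034 m
L: √((400.847)² + (362.698)²) = √(160678.31741 + 131549.83920) = 540.581 m
M: √((-755.579)² + (237.967)²) = √(570899.62524 + 56628.29309) = 792.167 m
N: √((-427.880)² + (811.579)²) = √(183081.29440 + 658660.47324) = 917.465 m
Sorted: D (167.137 m) < I (384.142 m) < L (540.581 m) < F (633.151 m) < B (735.484 m) < …

D, I, L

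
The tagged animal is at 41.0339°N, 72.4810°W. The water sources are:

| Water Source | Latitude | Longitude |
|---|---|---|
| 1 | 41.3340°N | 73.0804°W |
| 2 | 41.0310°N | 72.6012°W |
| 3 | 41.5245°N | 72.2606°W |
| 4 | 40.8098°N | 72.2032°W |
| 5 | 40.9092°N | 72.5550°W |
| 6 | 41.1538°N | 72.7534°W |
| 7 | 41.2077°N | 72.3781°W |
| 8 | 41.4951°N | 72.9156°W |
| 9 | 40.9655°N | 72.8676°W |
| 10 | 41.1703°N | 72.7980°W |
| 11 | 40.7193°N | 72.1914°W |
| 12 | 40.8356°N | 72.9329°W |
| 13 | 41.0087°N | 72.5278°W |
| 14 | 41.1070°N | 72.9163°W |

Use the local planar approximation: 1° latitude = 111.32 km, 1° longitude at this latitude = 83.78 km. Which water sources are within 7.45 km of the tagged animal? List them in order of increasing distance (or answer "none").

Distances from 41.0339°N, 72.4810°W:
1: √((0.3001·111.32)² + (-0.5994·83.78)²) = √(1116.036468 + 2521.820607) = 60.3147 km
2: √((-0.0029·111.32)² + (-0.1202·83.78)²) = √(0.104218 + 101.412070) = 10.0755 km
3: √((0.4906·111.32)² + (0.2204·83.78)²) = √(2982.644431 + 340.960361) = 57.6507 km
4: √((-0.2241·111.32)² + (0.2778·83.78)²) = √(622.343429 + 541.682986) = 34.1178 km
5: √((-0.1247·111.32)² + (-0.0740·83.78)²) = √(192.698930 + 38.436528) = 15.2031 km
6: √((0.1199·111.32)² + (-0.2724·83.78)²) = √(178.149563 + 520.828713) = 26.4382 km
7: √((0.1738·111.32)² + (0.1029·83.78)²) = √(374.322506 + 74.320986) = 21.1812 km
8: √((0.4612·111.32)² + (-0.4346·83.78)²) = √(2635.876102 + 1325.745483) = 62.9414 km
9: √((-0.0684·111.32)² + (-0.3866·83.78)²) = √(57.977382 + 1049.069864) = 33.2723 km
10: √((0.1364·111.32)² + (-0.3170·83.78)²) = √(230.555314 + 705.341174) = 30.5924 km
11: √((-0.3146·111.32)² + (0.2896·83.78)²) = √(1226.489492 + 588.678029) = 42.6048 km
12: √((-0.1983·111.32)² + (-0.4519·83.78)²) = √(487.294852 + 1433.393381) = 43.8257 km
13: √((-0.0252·111.32)² + (-0.0468·83.78)²) = √(7.869506 + 15.373488) = 4.8211 km
14: √((0.0731·111.32)² + (-0.4353·83.78)²) = √(66.218776 + 1330.019616) = 37.3663 km
Threshold 7.45 km: 13 (4.8211 km) is within range.

13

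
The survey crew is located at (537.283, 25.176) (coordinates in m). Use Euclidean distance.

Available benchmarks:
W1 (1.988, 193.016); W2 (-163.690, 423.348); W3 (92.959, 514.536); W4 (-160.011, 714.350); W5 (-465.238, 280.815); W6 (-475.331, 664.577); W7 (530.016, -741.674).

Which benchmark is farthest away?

W6

Distances from (537.283, 25.176):
W1: 560.991 m
W2: 806.166 m
W3: 660.982 m
W4: 980.398 m
W5: 1034.601 m
W6: 1197.590 m
W7: 766.884 m
Maximum: W6 at 1197.590 m.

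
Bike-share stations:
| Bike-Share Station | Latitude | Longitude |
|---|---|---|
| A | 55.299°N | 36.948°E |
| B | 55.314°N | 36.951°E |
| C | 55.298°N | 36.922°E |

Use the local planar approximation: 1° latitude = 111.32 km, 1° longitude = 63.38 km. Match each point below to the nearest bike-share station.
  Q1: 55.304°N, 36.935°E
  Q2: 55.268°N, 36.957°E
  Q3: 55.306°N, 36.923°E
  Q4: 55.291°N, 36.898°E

Q1→A; Q2→A; Q3→C; Q4→C

Q1 at 55.304°N, 36.935°E:
  A: 0.994 km
  B: 1.506 km
  C: 1.061 km
  → nearest: A (0.994 km)
Q2 at 55.268°N, 36.957°E:
  A: 3.498 km
  B: 5.135 km
  C: 4.009 km
  → nearest: A (3.498 km)
Q3 at 55.306°N, 36.923°E:
  A: 1.766 km
  B: 1.986 km
  C: 0.893 km
  → nearest: C (0.893 km)
Q4 at 55.291°N, 36.898°E:
  A: 3.292 km
  B: 4.224 km
  C: 1.709 km
  → nearest: C (1.709 km)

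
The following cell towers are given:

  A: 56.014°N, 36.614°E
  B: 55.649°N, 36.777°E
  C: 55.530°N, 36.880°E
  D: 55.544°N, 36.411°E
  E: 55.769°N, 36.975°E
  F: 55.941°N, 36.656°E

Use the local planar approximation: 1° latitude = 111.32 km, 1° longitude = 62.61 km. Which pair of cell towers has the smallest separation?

A and F

Pairwise distances:
A–B: √((-0.365·111.32)² + (0.163·62.61)²) = √(1650.94317 + 104.15080) = 41.894 km
A–C: √((-0.484·111.32)² + (0.266·62.61)²) = √(2902.93371 + 277.36438) = 56.394 km
A–D: √((-0.470·111.32)² + (-0.203·62.61)²) = √(2737.42426 + 161.53978) = 53.842 km
A–E: √((-0.245·111.32)² + (0.361·62.61)²) = √(743.83835 + 510.85990) = 35.422 km
A–F: √((-0.073·111.32)² + (0.042·62.61)²) = √(66.03773 + 6.91490) = 8.541 km
B–C: √((-0.119·111.32)² + (0.103·62.61)²) = √(175.48513 + 41.58741) = 14.733 km
B–D: √((-0.105·111.32)² + (-0.366·62.61)²) = √(136.62337 + 525.10914) = 25.724 km
B–E: √((0.120·111.32)² + (0.198·62.61)²) = √(178.44685 + 153.68015) = 18.224 km
B–F: √((0.292·111.32)² + (-0.121·62.61)²) = √(1056.60363 + 57.39290) = 33.377 km
C–D: √((0.014·111.32)² + (-0.469·62.61)²) = √(2.42886 + 862.24978) = 29.405 km
C–E: √((0.239·111.32)² + (0.095·62.61)²) = √(707.85157 + 35.37811) = 27.262 km
C–F: √((0.411·111.32)² + (-0.224·62.61)²) = √(2093.29309 + 196.69053) = 47.854 km
D–E: √((0.225·111.32)² + (0.564·62.61)²) = √(627.35221 + 1246.94017) = 43.293 km
D–F: √((0.397·111.32)² + (0.245·62.61)²) = √(1953.11317 + 235.29873) = 46.780 km
E–F: √((0.172·111.32)² + (-0.319·62.61)²) = √(366.60914 + 398.90435) = 27.668 km
Closest pair: A–F at 8.541 km.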